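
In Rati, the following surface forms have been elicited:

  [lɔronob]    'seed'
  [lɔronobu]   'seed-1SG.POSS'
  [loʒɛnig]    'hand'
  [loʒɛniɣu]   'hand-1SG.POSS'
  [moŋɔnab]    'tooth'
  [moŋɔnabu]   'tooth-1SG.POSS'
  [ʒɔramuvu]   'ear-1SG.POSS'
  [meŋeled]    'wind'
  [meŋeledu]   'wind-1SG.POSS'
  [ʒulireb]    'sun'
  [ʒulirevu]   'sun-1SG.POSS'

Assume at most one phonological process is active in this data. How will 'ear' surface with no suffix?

[ʒɔramub]

The stem for 'sun' ends in [b] in [ʒulireb] but [v] in [ʒulirevu].
If /b/ were underlying and a rule turned it into [v] before the 1SG.POSS suffix, 'seed' would also alternate; but it has [b] in both [lɔronob] and [lɔronobu].
Therefore /v/ is basic and [b] is derived by word-final hardening (voiced fricatives become stops word-finally).
From [ʒɔramuvu] the stem 'ear' is /ʒɔramuv/; word-finally this yields [ʒɔramub].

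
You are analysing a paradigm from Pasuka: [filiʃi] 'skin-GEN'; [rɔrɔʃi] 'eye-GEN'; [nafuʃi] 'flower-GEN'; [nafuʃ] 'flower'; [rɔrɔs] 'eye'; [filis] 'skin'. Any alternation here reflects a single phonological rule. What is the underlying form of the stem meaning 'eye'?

'eye' shows [s] ~ [ʃ] at the end of the stem ([rɔrɔs] vs [rɔrɔʃi]).
But 'flower' keeps [ʃ] in both environments ([nafuʃ], [nafuʃi]), so there is no rule changing /ʃ/ to [s] in isolation.
So /s/ is underlying, and a rule of palatalization before a front vowel — /s/ becomes palato-alveolar [ʃ] before a front vowel — gives [ʃ].
So 'eye' = /rɔrɔs/.

/rɔrɔs/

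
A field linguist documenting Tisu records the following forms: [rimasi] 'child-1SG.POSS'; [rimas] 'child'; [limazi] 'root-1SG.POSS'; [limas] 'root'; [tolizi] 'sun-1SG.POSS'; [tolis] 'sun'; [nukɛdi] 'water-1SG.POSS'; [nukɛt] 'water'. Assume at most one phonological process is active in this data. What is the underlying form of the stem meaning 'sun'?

In [tolizi] and [tolis] the final segment of 'sun' alternates: [z] ~ [s].
Compare 'child', with invariant [s] in [rimasi] and [rimas]: an analysis with underlying /s/ and a rule producing [z] before the 1SG.POSS suffix would wrongly predict alternation here too.
So /z/ is underlying, and a rule of word-final obstruent devoicing — voiced obstruents become voiceless word-finally — gives [s].
Hence 'sun' is /toliz/ underlyingly.

/toliz/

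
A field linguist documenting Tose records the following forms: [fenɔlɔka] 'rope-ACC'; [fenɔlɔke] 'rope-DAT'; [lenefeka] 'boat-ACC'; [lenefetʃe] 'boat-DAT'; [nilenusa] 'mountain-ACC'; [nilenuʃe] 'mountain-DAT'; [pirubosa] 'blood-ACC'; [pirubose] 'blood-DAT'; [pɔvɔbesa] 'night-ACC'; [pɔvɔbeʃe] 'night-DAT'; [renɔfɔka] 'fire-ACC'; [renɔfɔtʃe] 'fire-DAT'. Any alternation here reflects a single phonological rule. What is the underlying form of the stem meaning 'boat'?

In [lenefeka] and [lenefetʃe] the final segment of 'boat' alternates: [k] ~ [tʃ].
The stem 'rope' ([fenɔlɔka], [fenɔlɔke]) shows [k] unchanged in both environments, so [k] cannot be basic with [tʃ] derived before the DAT suffix.
The alternation reflects depalatalization: palato-alveolar /tʃ/ and /ʃ/ become [k] and [s] when no front vowel follows. /tʃ/ is underlying.
Hence 'boat' is /lenefetʃ/ underlyingly.

/lenefetʃ/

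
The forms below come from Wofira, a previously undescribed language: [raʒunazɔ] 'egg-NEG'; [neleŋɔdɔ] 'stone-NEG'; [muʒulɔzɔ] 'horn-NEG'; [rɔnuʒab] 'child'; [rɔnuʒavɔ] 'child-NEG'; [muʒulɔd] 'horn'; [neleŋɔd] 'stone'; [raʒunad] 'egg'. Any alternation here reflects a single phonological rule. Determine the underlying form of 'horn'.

/muʒulɔz/

The root 'horn' surfaces as [muʒulɔzɔ] and [muʒulɔd], with a stem-final [z] ~ [d] alternation.
But 'stone' keeps [d] in both environments ([neleŋɔdɔ], [neleŋɔd]), so there is no rule changing /d/ to [z] before the NEG suffix.
So /z/ is underlying, and a rule of word-final hardening — voiced fricatives become stops word-finally — gives [d].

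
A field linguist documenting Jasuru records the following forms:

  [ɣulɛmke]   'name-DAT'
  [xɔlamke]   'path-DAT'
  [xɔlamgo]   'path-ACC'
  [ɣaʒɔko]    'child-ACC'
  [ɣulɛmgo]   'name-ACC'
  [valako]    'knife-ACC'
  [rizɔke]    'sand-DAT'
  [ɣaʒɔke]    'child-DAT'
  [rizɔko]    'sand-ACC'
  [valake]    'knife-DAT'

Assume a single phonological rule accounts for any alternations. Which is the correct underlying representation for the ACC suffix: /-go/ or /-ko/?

The ACC suffix surfaces as [-go] and [-ko], depending on the final segment of the stem.
By contrast the DAT suffix keeps its initial [k] throughout — that segment must be underlying.
The ACC suffix is therefore /-go/ underlyingly, with post-vocalic devoicing: voiced stops become voiceless after a vowel.

/-go/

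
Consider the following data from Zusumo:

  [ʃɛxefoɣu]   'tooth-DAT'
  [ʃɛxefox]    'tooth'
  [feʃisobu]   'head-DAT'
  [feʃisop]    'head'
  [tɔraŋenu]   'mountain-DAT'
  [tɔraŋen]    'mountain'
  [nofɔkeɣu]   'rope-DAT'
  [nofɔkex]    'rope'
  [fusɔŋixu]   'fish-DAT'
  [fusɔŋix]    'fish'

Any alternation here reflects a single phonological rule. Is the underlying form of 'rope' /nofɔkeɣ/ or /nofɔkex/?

In [nofɔkeɣu] and [nofɔkex] the final segment of 'rope' alternates: [ɣ] ~ [x].
The stem 'fish' ([fusɔŋixu], [fusɔŋix]) shows [x] unchanged in both environments, so [x] cannot be basic with [ɣ] derived before the DAT suffix.
The alternation reflects word-final obstruent devoicing: voiced obstruents become voiceless word-finally. /ɣ/ is underlying.

/nofɔkeɣ/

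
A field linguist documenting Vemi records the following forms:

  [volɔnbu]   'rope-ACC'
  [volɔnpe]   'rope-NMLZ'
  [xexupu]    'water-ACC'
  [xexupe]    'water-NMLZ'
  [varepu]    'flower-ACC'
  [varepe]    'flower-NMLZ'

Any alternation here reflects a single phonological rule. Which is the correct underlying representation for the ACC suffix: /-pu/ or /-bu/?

The ACC suffix surfaces as [-bu] and [-pu], depending on the final segment of the stem.
The NMLZ suffix, which begins with [p], is invariant after every stem; so [p] is not altered by any rule here.
The ACC suffix is therefore /-bu/ underlyingly, with post-vocalic devoicing: voiced stops become voiceless after a vowel.

/-bu/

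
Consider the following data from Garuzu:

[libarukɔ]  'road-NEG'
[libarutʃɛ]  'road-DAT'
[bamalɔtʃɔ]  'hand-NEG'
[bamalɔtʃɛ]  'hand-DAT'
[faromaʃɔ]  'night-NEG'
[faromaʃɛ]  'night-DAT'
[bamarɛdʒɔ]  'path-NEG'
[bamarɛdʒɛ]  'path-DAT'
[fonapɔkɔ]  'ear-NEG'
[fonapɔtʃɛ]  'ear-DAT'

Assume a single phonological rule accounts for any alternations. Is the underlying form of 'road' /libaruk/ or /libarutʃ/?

/libaruk/

In [libarukɔ] and [libarutʃɛ] the final segment of 'road' alternates: [k] ~ [tʃ].
Compare 'hand', with invariant [tʃ] in [bamalɔtʃɔ] and [bamalɔtʃɛ]: an analysis with underlying /tʃ/ and a rule producing [k] before the NEG suffix would wrongly predict alternation here too.
The underlying segment must be /k/; /k/ becomes palato-alveolar [tʃ] before a front vowel, yielding [tʃ] there.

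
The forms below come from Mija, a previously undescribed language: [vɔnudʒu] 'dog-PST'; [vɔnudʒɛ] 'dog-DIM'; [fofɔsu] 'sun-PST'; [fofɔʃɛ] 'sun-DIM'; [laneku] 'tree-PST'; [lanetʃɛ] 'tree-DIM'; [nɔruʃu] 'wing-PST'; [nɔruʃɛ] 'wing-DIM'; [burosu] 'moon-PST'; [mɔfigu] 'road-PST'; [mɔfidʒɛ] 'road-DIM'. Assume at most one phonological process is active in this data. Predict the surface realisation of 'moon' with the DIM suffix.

[buroʃɛ]

'sun' shows [s] ~ [ʃ] at the end of the stem ([fofɔsu] vs [fofɔʃɛ]).
If /ʃ/ were underlying and a rule turned it into [s] before the PST suffix, 'wing' would also alternate; but it has [ʃ] in both [nɔruʃu] and [nɔruʃɛ].
So /s/ is underlying, and a rule of palatalization before a front vowel — /k/, /g/ and /s/ become palato-alveolar [tʃ], [dʒ] and [ʃ] before a front vowel — gives [ʃ].
From [burosu] the stem 'moon' is /buros/; before a front vowel this yields [buroʃɛ].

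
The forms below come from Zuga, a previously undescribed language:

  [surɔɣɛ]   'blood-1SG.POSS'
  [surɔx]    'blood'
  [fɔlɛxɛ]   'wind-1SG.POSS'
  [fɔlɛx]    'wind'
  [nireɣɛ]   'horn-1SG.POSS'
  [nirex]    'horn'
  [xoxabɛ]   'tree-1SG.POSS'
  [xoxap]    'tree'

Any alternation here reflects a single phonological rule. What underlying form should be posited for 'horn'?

In [nireɣɛ] and [nirex] the final segment of 'horn' alternates: [ɣ] ~ [x].
Compare 'wind', with invariant [x] in [fɔlɛxɛ] and [fɔlɛx]: an analysis with underlying /x/ and a rule producing [ɣ] before the 1SG.POSS suffix would wrongly predict alternation here too.
The alternation reflects word-final obstruent devoicing: voiced obstruents become voiceless word-finally. /ɣ/ is underlying.
So 'horn' = /nireɣ/.

/nireɣ/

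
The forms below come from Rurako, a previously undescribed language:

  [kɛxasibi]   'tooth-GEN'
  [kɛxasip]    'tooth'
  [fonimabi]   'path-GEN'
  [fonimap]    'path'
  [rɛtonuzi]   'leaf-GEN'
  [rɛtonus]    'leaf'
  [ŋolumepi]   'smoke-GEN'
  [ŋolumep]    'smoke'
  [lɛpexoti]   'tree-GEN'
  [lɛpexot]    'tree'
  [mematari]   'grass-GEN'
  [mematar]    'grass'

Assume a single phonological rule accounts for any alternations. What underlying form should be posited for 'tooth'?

/kɛxasib/

The stem for 'tooth' ends in [b] in [kɛxasibi] but [p] in [kɛxasip].
Compare 'smoke', with invariant [p] in [ŋolumepi] and [ŋolumep]: an analysis with underlying /p/ and a rule producing [b] before the GEN suffix would wrongly predict alternation here too.
Therefore /b/ is basic and [p] is derived by word-final obstruent devoicing (voiced obstruents become voiceless word-finally).
The underlying form of 'tooth' is therefore /kɛxasib/.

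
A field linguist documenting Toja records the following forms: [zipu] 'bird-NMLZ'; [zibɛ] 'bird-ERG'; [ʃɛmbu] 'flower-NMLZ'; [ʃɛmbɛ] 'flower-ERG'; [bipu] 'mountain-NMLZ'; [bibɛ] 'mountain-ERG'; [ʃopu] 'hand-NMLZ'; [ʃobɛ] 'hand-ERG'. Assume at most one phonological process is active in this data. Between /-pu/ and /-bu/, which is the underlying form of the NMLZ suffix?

The NMLZ suffix surfaces as [-bu] and [-pu], depending on the final segment of the stem.
By contrast the ERG suffix keeps its initial [b] throughout — that segment must be underlying.
The NMLZ suffix is therefore /-pu/ underlyingly, with post-nasal voicing: voiceless stops become voiced after a nasal.

/-pu/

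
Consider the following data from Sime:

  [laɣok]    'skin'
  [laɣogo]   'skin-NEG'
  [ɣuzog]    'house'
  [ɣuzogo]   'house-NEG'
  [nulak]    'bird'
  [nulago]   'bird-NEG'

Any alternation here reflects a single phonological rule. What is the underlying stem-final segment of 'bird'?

The stem for 'bird' ends in [k] in [nulak] but [g] in [nulago].
The stem 'house' ([ɣuzog], [ɣuzogo]) shows [g] unchanged in both environments, so [g] cannot be basic with [k] derived in isolation.
So /k/ is underlying, and a rule of intervocalic voicing — voiceless stops become voiced between vowels — gives [g].

/k/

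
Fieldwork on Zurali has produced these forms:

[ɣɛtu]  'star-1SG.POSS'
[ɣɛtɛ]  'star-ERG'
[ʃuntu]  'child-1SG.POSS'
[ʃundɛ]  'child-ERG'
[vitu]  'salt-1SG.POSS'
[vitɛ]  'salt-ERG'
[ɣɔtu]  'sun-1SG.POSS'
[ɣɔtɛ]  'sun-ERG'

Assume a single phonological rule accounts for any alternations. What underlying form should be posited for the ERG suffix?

/-dɛ/

The ERG morpheme has two allomorphs, [-dɛ] and [-tɛ].
The 1SG.POSS suffix, which begins with [t], is invariant after every stem; so [t] is not altered by any rule here.
So the underlying form is /-dɛ/, and voiced stops become voiceless after a vowel.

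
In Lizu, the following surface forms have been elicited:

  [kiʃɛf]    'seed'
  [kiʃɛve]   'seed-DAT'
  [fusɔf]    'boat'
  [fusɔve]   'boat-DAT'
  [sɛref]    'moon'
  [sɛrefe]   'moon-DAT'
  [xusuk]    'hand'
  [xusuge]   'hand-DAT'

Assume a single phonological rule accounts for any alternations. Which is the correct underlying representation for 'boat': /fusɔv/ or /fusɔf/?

/fusɔv/

The root 'boat' surfaces as [fusɔf] and [fusɔve], with a stem-final [f] ~ [v] alternation.
The stem 'moon' ([sɛref], [sɛrefe]) shows [f] unchanged in both environments, so [f] cannot be basic with [v] derived before the DAT suffix.
Therefore /v/ is basic and [f] is derived by word-final obstruent devoicing (voiced obstruents become voiceless word-finally).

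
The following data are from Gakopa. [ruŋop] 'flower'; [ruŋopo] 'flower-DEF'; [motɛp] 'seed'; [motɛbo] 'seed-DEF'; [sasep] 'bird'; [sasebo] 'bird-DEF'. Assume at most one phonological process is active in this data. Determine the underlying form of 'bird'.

/saseb/

'bird' shows [p] ~ [b] at the end of the stem ([sasep] vs [sasebo]).
Compare 'flower', with invariant [p] in [ruŋop] and [ruŋopo]: an analysis with underlying /p/ and a rule producing [b] before the DEF suffix would wrongly predict alternation here too.
The underlying segment must be /b/; voiced obstruents become voiceless word-finally, yielding [p] there.
Hence 'bird' is /saseb/ underlyingly.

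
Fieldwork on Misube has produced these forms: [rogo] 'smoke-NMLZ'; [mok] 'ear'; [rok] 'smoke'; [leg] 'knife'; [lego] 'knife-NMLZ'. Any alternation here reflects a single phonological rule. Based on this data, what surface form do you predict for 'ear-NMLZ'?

The root 'smoke' surfaces as [rok] and [rogo], with a stem-final [k] ~ [g] alternation.
The stem 'knife' ([leg], [lego]) shows [g] unchanged in both environments, so [g] cannot be basic with [k] derived in isolation.
The alternation reflects intervocalic voicing: voiceless stops become voiced between vowels. /k/ is underlying.
The one attested form of 'ear', [mok], shows underlying /mok/. Applying the same rule between vowels gives [mogo].

[mogo]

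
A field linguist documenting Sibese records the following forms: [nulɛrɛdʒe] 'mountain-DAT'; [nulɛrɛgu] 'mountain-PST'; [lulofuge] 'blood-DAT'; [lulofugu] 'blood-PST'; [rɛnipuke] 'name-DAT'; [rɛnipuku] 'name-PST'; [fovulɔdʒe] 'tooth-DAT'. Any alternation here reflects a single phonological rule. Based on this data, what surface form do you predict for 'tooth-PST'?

'mountain' shows [dʒ] ~ [g] at the end of the stem ([nulɛrɛdʒe] vs [nulɛrɛgu]).
But 'blood' keeps [g] in both environments ([lulofuge], [lulofugu]), so there is no rule changing /g/ to [dʒ] before the DAT suffix.
Therefore /dʒ/ is basic and [g] is derived by depalatalization (palato-alveolar /dʒ/ becomes [g] when no front vowel follows).
The one attested form of 'tooth', [fovulɔdʒe], shows underlying /fovulɔdʒ/. Applying the same rule when no front vowel follows gives [fovulɔgu].

[fovulɔgu]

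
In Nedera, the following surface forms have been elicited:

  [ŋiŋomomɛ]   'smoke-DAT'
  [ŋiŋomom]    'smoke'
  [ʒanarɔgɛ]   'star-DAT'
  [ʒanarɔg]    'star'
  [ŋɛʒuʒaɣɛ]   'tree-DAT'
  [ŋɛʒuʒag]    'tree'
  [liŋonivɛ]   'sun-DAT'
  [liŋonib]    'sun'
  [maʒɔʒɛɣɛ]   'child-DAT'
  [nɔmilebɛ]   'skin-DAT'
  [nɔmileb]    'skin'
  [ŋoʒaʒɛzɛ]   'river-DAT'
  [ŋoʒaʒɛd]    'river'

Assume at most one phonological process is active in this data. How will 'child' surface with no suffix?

[maʒɔʒɛg]

The root 'tree' surfaces as [ŋɛʒuʒaɣɛ] and [ŋɛʒuʒag], with a stem-final [ɣ] ~ [g] alternation.
If /g/ were underlying and a rule turned it into [ɣ] before the DAT suffix, 'star' would also alternate; but it has [g] in both [ʒanarɔgɛ] and [ʒanarɔg].
The underlying segment must be /ɣ/; voiced fricatives become stops word-finally, yielding [g] there.
From [maʒɔʒɛɣɛ] the stem 'child' is /maʒɔʒɛɣ/; word-finally this yields [maʒɔʒɛg].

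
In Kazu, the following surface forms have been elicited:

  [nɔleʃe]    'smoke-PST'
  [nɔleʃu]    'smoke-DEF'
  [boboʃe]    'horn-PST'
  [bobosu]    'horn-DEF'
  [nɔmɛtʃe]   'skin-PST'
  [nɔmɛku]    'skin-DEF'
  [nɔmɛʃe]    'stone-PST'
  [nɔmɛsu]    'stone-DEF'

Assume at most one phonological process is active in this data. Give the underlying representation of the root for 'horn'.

/bobos/

The root 'horn' surfaces as [boboʃe] and [bobosu], with a stem-final [ʃ] ~ [s] alternation.
The stem 'smoke' ([nɔleʃe], [nɔleʃu]) shows [ʃ] unchanged in both environments, so [ʃ] cannot be basic with [s] derived before the DEF suffix.
So /s/ is underlying, and a rule of palatalization before a front vowel — /k/ and /s/ become palato-alveolar [tʃ] and [ʃ] before a front vowel — gives [ʃ].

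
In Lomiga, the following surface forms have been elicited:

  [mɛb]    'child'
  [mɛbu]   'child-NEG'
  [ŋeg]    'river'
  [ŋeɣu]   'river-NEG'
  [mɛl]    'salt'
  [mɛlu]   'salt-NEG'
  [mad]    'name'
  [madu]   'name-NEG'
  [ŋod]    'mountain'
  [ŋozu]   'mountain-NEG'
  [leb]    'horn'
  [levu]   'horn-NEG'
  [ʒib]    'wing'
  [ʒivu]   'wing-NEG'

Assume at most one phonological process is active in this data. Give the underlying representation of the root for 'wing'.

The root 'wing' surfaces as [ʒib] and [ʒivu], with a stem-final [b] ~ [v] alternation.
The stem 'child' ([mɛb], [mɛbu]) shows [b] unchanged in both environments, so [b] cannot be basic with [v] derived before the NEG suffix.
The alternation reflects word-final hardening: voiced fricatives become stops word-finally. /v/ is underlying.
The underlying form of 'wing' is therefore /ʒiv/.

/ʒiv/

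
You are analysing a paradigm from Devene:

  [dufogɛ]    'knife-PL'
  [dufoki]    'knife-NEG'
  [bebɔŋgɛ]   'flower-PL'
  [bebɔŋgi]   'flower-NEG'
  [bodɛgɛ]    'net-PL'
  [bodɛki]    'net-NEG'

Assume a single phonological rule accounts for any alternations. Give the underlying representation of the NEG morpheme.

/-ki/

The NEG morpheme has two allomorphs, [-gi] and [-ki].
The PL suffix, which begins with [g], is invariant after every stem; so [g] is not altered by any rule here.
So the underlying form is /-ki/, and voiceless stops become voiced after a nasal.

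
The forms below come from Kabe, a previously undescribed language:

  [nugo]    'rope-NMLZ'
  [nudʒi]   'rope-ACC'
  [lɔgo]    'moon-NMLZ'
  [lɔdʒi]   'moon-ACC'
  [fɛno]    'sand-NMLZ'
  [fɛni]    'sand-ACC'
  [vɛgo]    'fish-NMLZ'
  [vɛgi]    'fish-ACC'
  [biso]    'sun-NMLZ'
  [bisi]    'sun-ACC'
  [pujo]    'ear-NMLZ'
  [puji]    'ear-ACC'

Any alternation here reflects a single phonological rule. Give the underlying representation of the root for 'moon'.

In [lɔgo] and [lɔdʒi] the final segment of 'moon' alternates: [g] ~ [dʒ].
Compare 'fish', with invariant [g] in [vɛgo] and [vɛgi]: an analysis with underlying /g/ and a rule producing [dʒ] before the ACC suffix would wrongly predict alternation here too.
The alternation reflects depalatalization: palato-alveolar /dʒ/ becomes [g] when no front vowel follows. /dʒ/ is underlying.
The underlying form of 'moon' is therefore /lɔdʒ/.

/lɔdʒ/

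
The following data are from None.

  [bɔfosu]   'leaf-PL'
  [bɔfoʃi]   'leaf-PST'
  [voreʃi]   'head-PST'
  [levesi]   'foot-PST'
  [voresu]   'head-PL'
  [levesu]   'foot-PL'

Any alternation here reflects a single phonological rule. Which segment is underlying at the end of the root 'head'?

The root 'head' surfaces as [voreʃi] and [voresu], with a stem-final [ʃ] ~ [s] alternation.
If /s/ were underlying and a rule turned it into [ʃ] before the PST suffix, 'foot' would also alternate; but it has [s] in both [levesi] and [levesu].
The alternation reflects depalatalization: palato-alveolar /ʃ/ becomes [s] when no front vowel follows. /ʃ/ is underlying.

/ʃ/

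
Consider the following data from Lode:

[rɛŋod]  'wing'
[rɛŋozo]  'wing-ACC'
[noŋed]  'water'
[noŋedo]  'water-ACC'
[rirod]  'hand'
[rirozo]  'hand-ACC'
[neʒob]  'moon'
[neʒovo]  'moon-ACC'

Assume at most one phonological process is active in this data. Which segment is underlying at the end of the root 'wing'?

/z/

'wing' shows [d] ~ [z] at the end of the stem ([rɛŋod] vs [rɛŋozo]).
But 'water' keeps [d] in both environments ([noŋed], [noŋedo]), so there is no rule changing /d/ to [z] before the ACC suffix.
Therefore /z/ is basic and [d] is derived by word-final hardening (voiced fricatives become stops word-finally).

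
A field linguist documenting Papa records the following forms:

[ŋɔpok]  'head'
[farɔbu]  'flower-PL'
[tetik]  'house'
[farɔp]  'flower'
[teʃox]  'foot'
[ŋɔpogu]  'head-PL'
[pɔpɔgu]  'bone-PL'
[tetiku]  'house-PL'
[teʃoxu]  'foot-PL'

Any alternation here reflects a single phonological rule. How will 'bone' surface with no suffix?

The stem for 'head' ends in [k] in [ŋɔpok] but [g] in [ŋɔpogu].
If /k/ were underlying and a rule turned it into [g] before the PL suffix, 'house' would also alternate; but it has [k] in both [tetik] and [tetiku].
So /g/ is underlying, and a rule of word-final obstruent devoicing — voiced obstruents become voiceless word-finally — gives [k].
The one attested form of 'bone', [pɔpɔgu], shows underlying /pɔpɔg/. Applying the same rule word-finally gives [pɔpɔk].

[pɔpɔk]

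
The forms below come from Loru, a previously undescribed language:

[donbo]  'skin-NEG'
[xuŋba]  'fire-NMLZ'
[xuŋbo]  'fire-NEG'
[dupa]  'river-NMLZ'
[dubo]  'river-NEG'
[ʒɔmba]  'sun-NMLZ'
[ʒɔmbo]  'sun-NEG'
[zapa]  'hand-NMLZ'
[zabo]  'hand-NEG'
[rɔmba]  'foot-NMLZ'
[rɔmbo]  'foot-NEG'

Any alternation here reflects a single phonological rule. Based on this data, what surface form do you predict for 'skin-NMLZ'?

The NMLZ morpheme has two allomorphs, [-ba] and [-pa].
The NEG suffix, which begins with [b], is invariant after every stem; so [b] is not altered by any rule here.
The NMLZ suffix is therefore /-pa/ underlyingly, with post-nasal voicing: voiceless stops become voiced after a nasal.
After 'skin', which ends in a nasal, the suffix surfaces as [-ba], giving [donba].

[donba]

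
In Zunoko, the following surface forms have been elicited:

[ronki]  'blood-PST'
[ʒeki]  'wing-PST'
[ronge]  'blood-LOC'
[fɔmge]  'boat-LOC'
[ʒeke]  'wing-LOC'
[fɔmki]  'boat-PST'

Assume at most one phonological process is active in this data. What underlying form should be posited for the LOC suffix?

/-ge/

The LOC morpheme has two allomorphs, [-ge] and [-ke].
By contrast the PST suffix keeps its initial [k] throughout — that segment must be underlying.
So the underlying form is /-ge/, and voiced stops become voiceless after a vowel.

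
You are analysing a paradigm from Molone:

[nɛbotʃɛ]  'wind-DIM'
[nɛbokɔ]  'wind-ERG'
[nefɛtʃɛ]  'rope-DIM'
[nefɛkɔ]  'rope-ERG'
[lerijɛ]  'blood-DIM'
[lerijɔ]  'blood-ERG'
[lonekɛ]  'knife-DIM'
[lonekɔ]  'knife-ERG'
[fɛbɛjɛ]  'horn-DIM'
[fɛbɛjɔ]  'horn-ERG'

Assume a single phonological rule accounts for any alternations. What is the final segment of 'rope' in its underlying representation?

/tʃ/

In [nefɛtʃɛ] and [nefɛkɔ] the final segment of 'rope' alternates: [tʃ] ~ [k].
The stem 'knife' ([lonekɛ], [lonekɔ]) shows [k] unchanged in both environments, so [k] cannot be basic with [tʃ] derived before the DIM suffix.
The underlying segment must be /tʃ/; palato-alveolar /tʃ/ becomes [k] when no front vowel follows, yielding [k] there.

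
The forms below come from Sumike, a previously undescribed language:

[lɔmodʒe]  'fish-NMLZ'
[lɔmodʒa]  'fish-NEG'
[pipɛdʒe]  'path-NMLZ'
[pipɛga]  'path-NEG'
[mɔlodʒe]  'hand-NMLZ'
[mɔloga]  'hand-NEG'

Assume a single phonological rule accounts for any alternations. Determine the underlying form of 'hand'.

/mɔlog/

The root 'hand' surfaces as [mɔlodʒe] and [mɔloga], with a stem-final [dʒ] ~ [g] alternation.
If /dʒ/ were underlying and a rule turned it into [g] before the NEG suffix, 'fish' would also alternate; but it has [dʒ] in both [lɔmodʒe] and [lɔmodʒa].
The alternation reflects palatalization before a front vowel: /g/ becomes palato-alveolar [dʒ] before a front vowel. /g/ is underlying.
So 'hand' = /mɔlog/.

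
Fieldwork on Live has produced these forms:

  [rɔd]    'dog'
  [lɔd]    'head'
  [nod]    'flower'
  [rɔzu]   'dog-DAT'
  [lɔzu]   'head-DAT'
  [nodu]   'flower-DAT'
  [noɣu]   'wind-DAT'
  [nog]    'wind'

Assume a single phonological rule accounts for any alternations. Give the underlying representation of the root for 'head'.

'head' shows [d] ~ [z] at the end of the stem ([lɔd] vs [lɔzu]).
If /d/ were underlying and a rule turned it into [z] before the DAT suffix, 'flower' would also alternate; but it has [d] in both [nod] and [nodu].
Therefore /z/ is basic and [d] is derived by word-final hardening (voiced fricatives become stops word-finally).
Hence 'head' is /lɔz/ underlyingly.

/lɔz/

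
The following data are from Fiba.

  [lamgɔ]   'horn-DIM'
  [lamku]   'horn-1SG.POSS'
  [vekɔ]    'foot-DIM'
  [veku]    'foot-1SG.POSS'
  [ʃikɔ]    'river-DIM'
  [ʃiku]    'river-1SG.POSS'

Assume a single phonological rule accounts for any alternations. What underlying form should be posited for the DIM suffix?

/-gɔ/

The DIM morpheme has two allomorphs, [-gɔ] and [-kɔ].
The 1SG.POSS suffix, which begins with [k], is invariant after every stem; so [k] is not altered by any rule here.
So the underlying form is /-gɔ/, and voiced stops become voiceless after a vowel.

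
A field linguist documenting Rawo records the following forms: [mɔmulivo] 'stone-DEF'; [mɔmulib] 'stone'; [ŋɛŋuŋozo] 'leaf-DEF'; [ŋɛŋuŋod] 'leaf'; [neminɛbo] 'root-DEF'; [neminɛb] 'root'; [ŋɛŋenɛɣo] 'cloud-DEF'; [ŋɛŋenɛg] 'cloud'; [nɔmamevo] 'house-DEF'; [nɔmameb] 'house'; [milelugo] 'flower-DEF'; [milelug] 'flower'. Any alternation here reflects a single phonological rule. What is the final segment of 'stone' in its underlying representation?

The root 'stone' surfaces as [mɔmulivo] and [mɔmulib], with a stem-final [v] ~ [b] alternation.
If /b/ were underlying and a rule turned it into [v] before the DEF suffix, 'root' would also alternate; but it has [b] in both [neminɛbo] and [neminɛb].
Therefore /v/ is basic and [b] is derived by word-final hardening (voiced fricatives become stops word-finally).

/v/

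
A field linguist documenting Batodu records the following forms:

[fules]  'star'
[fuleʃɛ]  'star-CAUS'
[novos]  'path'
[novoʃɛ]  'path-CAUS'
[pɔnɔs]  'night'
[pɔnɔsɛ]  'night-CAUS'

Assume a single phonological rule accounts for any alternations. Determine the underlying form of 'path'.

The root 'path' surfaces as [novos] and [novoʃɛ], with a stem-final [s] ~ [ʃ] alternation.
Compare 'night', with invariant [s] in [pɔnɔs] and [pɔnɔsɛ]: an analysis with underlying /s/ and a rule producing [ʃ] before the CAUS suffix would wrongly predict alternation here too.
Therefore /ʃ/ is basic and [s] is derived by depalatalization (palato-alveolar /ʃ/ becomes [s] when no front vowel follows).

/novoʃ/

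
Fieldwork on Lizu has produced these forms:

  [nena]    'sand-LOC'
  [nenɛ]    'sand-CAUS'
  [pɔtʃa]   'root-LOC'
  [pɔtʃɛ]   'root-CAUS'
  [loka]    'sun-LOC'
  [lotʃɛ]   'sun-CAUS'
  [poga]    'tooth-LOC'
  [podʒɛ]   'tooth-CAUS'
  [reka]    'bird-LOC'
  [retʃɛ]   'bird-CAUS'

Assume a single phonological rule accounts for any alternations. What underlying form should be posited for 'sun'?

In [loka] and [lotʃɛ] the final segment of 'sun' alternates: [k] ~ [tʃ].
The stem 'root' ([pɔtʃa], [pɔtʃɛ]) shows [tʃ] unchanged in both environments, so [tʃ] cannot be basic with [k] derived before the LOC suffix.
Therefore /k/ is basic and [tʃ] is derived by palatalization before a front vowel (/k/ and /g/ become palato-alveolar [tʃ] and [dʒ] before a front vowel).

/lok/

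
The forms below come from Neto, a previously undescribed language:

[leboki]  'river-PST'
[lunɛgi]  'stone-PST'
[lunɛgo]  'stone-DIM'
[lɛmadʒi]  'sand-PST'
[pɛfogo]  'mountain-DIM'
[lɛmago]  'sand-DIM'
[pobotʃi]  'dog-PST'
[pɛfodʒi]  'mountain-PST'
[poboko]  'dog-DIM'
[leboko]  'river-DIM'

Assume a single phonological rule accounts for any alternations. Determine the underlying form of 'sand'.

/lɛmadʒ/

The stem for 'sand' ends in [g] in [lɛmago] but [dʒ] in [lɛmadʒi].
If /g/ were underlying and a rule turned it into [dʒ] before the PST suffix, 'stone' would also alternate; but it has [g] in both [lunɛgo] and [lunɛgi].
Therefore /dʒ/ is basic and [g] is derived by depalatalization (palato-alveolar /tʃ/ and /dʒ/ become [k] and [g] when no front vowel follows).
The underlying form of 'sand' is therefore /lɛmadʒ/.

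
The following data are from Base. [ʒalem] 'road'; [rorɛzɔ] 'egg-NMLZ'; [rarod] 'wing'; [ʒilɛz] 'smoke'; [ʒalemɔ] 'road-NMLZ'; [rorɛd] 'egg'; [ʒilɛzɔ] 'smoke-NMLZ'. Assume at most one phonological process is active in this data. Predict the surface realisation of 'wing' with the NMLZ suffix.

'egg' shows [z] ~ [d] at the end of the stem ([rorɛzɔ] vs [rorɛd]).
If /z/ were underlying and a rule turned it into [d] in isolation, 'smoke' would also alternate; but it has [z] in both [ʒilɛzɔ] and [ʒilɛz].
The underlying segment must be /d/; voiced stops become fricatives between vowels, yielding [z] there.
The one attested form of 'wing', [rarod], shows underlying /rarod/. Applying the same rule between vowels gives [rarozɔ].

[rarozɔ]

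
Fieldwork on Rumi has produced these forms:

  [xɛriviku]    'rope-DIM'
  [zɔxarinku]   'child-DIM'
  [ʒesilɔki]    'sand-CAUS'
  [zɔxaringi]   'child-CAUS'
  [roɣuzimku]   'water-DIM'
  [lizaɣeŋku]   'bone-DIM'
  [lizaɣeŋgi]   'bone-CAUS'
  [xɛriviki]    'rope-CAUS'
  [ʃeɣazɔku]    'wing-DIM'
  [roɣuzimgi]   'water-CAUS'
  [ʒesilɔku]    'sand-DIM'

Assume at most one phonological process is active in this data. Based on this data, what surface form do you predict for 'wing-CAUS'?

[ʃeɣazɔki]

The CAUS suffix surfaces as [-gi] and [-ki], depending on the final segment of the stem.
The DIM suffix, which begins with [k], is invariant after every stem; so [k] is not altered by any rule here.
So the underlying form is /-gi/, and voiced stops become voiceless after a vowel.
After 'wing', which ends in a vowel, the suffix surfaces as [-ki], giving [ʃeɣazɔki].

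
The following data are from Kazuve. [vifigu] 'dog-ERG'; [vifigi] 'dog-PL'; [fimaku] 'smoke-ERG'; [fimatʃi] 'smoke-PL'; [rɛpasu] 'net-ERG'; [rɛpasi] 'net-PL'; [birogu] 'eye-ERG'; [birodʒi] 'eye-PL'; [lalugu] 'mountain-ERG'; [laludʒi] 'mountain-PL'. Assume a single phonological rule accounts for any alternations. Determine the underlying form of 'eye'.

/birodʒ/

In [birogu] and [birodʒi] the final segment of 'eye' alternates: [g] ~ [dʒ].
If /g/ were underlying and a rule turned it into [dʒ] before the PL suffix, 'dog' would also alternate; but it has [g] in both [vifigu] and [vifigi].
The alternation reflects depalatalization: palato-alveolar /tʃ/ and /dʒ/ become [k] and [g] when no front vowel follows. /dʒ/ is underlying.
The underlying form of 'eye' is therefore /birodʒ/.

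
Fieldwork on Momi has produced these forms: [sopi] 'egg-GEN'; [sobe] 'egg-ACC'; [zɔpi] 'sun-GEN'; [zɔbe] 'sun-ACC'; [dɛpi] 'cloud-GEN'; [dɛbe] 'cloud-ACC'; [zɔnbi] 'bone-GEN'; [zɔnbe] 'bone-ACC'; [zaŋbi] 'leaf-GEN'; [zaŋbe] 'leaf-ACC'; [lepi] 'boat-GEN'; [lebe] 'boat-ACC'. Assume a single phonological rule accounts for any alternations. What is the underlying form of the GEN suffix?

The GEN suffix surfaces as [-bi] and [-pi], depending on the final segment of the stem.
By contrast the ACC suffix keeps its initial [b] throughout — that segment must be underlying.
So the underlying form is /-pi/, and voiceless stops become voiced after a nasal.

/-pi/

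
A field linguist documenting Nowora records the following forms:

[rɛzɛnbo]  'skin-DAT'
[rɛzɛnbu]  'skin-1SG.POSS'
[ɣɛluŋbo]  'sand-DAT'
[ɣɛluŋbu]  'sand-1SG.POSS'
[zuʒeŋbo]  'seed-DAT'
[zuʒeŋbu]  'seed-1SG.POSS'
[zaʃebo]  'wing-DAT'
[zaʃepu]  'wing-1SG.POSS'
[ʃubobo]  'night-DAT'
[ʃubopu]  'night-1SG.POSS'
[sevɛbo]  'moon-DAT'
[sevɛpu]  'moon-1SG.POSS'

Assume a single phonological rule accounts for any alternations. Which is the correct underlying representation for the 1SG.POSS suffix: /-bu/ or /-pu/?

The 1SG.POSS morpheme has two allomorphs, [-bu] and [-pu].
By contrast the DAT suffix keeps its initial [b] throughout — that segment must be underlying.
The 1SG.POSS suffix is therefore /-pu/ underlyingly, with post-nasal voicing: voiceless stops become voiced after a nasal.

/-pu/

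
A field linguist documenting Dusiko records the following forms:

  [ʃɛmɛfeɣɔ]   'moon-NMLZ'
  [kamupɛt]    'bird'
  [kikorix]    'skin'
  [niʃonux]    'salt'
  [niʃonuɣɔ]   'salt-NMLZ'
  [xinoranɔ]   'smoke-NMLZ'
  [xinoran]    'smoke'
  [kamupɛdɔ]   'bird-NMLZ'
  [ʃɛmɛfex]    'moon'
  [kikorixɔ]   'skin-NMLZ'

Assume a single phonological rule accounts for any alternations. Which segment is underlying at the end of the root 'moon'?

/ɣ/

The root 'moon' surfaces as [ʃɛmɛfex] and [ʃɛmɛfeɣɔ], with a stem-final [x] ~ [ɣ] alternation.
Compare 'skin', with invariant [x] in [kikorix] and [kikorixɔ]: an analysis with underlying /x/ and a rule producing [ɣ] before the NMLZ suffix would wrongly predict alternation here too.
The alternation reflects word-final obstruent devoicing: voiced obstruents become voiceless word-finally. /ɣ/ is underlying.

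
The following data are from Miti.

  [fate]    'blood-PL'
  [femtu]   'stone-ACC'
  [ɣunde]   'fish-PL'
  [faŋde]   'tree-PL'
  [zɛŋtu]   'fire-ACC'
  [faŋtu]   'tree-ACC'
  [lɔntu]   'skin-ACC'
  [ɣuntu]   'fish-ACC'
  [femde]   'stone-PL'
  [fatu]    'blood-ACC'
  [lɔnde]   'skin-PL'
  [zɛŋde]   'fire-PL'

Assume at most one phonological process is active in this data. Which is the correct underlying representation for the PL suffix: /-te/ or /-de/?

The PL morpheme has two allomorphs, [-de] and [-te].
By contrast the ACC suffix keeps its initial [t] throughout — that segment must be underlying.
So the underlying form is /-de/, and voiced stops become voiceless after a vowel.

/-de/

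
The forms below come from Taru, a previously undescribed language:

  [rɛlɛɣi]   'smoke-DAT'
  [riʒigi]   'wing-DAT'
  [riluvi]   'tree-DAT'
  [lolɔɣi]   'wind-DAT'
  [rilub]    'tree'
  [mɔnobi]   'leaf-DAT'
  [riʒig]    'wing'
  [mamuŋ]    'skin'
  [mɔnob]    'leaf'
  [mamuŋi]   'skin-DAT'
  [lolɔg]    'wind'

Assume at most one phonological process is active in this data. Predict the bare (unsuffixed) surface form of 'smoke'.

[rɛlɛg]

'wind' shows [ɣ] ~ [g] at the end of the stem ([lolɔɣi] vs [lolɔg]).
But 'wing' keeps [g] in both environments ([riʒigi], [riʒig]), so there is no rule changing /g/ to [ɣ] before the DAT suffix.
So /ɣ/ is underlying, and a rule of word-final hardening — voiced fricatives become stops word-finally — gives [g].
From [rɛlɛɣi] the stem 'smoke' is /rɛlɛɣ/; word-finally this yields [rɛlɛg].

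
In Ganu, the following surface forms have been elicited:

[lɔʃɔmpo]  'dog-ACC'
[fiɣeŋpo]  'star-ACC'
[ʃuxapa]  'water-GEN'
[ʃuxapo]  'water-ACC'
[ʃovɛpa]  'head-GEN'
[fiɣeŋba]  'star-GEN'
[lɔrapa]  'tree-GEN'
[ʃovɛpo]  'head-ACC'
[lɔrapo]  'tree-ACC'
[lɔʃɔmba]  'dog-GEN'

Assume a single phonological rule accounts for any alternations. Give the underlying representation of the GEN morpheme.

The GEN morpheme has two allomorphs, [-ba] and [-pa].
The ACC suffix, which begins with [p], is invariant after every stem; so [p] is not altered by any rule here.
The GEN suffix is therefore /-ba/ underlyingly, with post-vocalic devoicing: voiced stops become voiceless after a vowel.

/-ba/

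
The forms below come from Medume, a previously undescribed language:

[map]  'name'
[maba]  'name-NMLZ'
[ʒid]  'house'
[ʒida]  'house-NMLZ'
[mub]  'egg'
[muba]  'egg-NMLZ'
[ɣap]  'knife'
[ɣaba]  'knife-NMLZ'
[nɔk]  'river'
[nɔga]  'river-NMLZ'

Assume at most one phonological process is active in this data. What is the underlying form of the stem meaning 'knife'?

The stem for 'knife' ends in [p] in [ɣap] but [b] in [ɣaba].
But 'egg' keeps [b] in both environments ([mub], [muba]), so there is no rule changing /b/ to [p] in isolation.
Therefore /p/ is basic and [b] is derived by intervocalic voicing (voiceless stops become voiced between vowels).
So 'knife' = /ɣap/.

/ɣap/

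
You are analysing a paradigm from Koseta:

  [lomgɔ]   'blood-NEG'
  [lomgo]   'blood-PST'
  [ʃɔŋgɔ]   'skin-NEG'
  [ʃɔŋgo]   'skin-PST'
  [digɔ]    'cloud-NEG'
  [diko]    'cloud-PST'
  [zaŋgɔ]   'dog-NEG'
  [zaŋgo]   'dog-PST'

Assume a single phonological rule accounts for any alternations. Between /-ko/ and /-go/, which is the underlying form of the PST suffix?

The PST morpheme has two allomorphs, [-go] and [-ko].
By contrast the NEG suffix keeps its initial [g] throughout — that segment must be underlying.
So the underlying form is /-ko/, and voiceless stops become voiced after a nasal.

/-ko/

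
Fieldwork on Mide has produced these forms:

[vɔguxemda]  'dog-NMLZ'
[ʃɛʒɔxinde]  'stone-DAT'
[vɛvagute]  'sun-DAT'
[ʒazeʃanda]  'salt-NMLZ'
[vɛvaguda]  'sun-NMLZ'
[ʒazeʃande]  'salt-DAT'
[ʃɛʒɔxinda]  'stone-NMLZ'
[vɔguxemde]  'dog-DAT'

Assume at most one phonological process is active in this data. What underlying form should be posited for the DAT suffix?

/-te/

The DAT morpheme has two allomorphs, [-de] and [-te].
By contrast the NMLZ suffix keeps its initial [d] throughout — that segment must be underlying.
So the underlying form is /-te/, and voiceless stops become voiced after a nasal.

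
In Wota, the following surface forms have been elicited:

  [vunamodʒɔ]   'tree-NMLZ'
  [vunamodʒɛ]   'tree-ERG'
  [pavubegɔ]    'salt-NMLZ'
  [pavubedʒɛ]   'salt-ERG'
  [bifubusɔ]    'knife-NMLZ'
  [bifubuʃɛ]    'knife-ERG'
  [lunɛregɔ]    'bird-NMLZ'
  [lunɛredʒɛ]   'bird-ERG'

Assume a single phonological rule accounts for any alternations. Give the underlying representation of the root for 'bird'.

/lunɛreg/

In [lunɛregɔ] and [lunɛredʒɛ] the final segment of 'bird' alternates: [g] ~ [dʒ].
Compare 'tree', with invariant [dʒ] in [vunamodʒɔ] and [vunamodʒɛ]: an analysis with underlying /dʒ/ and a rule producing [g] before the NMLZ suffix would wrongly predict alternation here too.
So /g/ is underlying, and a rule of palatalization before a front vowel — /g/ and /s/ become palato-alveolar [dʒ] and [ʃ] before a front vowel — gives [dʒ].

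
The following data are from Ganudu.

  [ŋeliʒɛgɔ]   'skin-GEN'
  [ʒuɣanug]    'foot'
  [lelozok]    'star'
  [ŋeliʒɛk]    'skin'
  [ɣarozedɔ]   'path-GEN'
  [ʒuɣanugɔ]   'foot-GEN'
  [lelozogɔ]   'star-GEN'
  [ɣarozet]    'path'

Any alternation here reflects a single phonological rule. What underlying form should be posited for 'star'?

'star' shows [k] ~ [g] at the end of the stem ([lelozok] vs [lelozogɔ]).
If /g/ were underlying and a rule turned it into [k] in isolation, 'foot' would also alternate; but it has [g] in both [ʒuɣanug] and [ʒuɣanugɔ].
The underlying segment must be /k/; voiceless stops become voiced between vowels, yielding [g] there.
Hence 'star' is /lelozok/ underlyingly.

/lelozok/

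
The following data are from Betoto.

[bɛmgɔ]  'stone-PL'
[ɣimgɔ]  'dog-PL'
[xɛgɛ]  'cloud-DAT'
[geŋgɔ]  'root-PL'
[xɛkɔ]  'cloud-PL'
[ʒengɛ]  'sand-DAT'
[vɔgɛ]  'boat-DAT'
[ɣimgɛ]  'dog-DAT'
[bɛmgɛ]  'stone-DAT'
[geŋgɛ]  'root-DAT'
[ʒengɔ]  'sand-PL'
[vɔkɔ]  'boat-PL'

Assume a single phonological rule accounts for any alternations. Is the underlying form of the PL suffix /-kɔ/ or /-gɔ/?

/-kɔ/

The PL morpheme has two allomorphs, [-gɔ] and [-kɔ].
By contrast the DAT suffix keeps its initial [g] throughout — that segment must be underlying.
So the underlying form is /-kɔ/, and voiceless stops become voiced after a nasal.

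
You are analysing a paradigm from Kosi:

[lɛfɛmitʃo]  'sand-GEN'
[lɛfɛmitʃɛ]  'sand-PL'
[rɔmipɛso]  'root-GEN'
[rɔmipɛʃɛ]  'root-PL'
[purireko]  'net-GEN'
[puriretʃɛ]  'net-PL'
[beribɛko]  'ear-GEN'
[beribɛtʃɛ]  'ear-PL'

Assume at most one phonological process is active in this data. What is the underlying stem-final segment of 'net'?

/k/

The root 'net' surfaces as [purireko] and [puriretʃɛ], with a stem-final [k] ~ [tʃ] alternation.
The stem 'sand' ([lɛfɛmitʃo], [lɛfɛmitʃɛ]) shows [tʃ] unchanged in both environments, so [tʃ] cannot be basic with [k] derived before the GEN suffix.
Therefore /k/ is basic and [tʃ] is derived by palatalization before a front vowel (/k/ and /s/ become palato-alveolar [tʃ] and [ʃ] before a front vowel).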